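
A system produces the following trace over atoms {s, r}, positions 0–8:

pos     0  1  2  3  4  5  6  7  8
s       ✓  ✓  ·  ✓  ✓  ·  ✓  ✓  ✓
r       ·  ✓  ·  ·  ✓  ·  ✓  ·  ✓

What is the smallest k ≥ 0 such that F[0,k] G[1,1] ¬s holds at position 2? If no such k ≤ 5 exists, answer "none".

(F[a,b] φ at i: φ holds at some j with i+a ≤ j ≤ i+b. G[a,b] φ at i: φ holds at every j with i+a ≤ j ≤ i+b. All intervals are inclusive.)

Scan j = 2,3,… for G[1,1] ¬s:
  j=2: fails
  j=3: fails
  j=4: holds
First hit at j=4, so smallest k = 4-2 = 2.

2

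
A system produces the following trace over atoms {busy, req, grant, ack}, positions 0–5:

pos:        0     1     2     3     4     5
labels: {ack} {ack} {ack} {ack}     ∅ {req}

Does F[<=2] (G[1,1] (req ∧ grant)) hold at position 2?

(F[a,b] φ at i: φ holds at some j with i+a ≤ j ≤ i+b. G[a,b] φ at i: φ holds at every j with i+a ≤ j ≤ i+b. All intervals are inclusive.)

Check G[1,1] (req ∧ grant) at each j in [2,4]:
  j=2: fails at 3
  j=3: fails at 4
  j=4: fails at 5
No position in the window satisfies it → formula fails.

Does not hold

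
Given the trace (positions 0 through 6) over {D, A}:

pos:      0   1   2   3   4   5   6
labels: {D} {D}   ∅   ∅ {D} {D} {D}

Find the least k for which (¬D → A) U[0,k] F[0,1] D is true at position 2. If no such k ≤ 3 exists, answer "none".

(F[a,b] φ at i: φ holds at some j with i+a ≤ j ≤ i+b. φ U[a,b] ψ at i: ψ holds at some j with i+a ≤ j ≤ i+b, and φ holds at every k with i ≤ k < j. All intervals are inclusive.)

Need earliest j ≥ 2 with F[0,1] D, and (¬D → A) at every k in [2,j-1].
  j=2: rhs fails.
  j=3: rhs holds but lhs fails at k=2.
  j=4: rhs holds but lhs fails at k=2.
  j=5: rhs holds but lhs fails at k=2.
No witness within the range → none.

none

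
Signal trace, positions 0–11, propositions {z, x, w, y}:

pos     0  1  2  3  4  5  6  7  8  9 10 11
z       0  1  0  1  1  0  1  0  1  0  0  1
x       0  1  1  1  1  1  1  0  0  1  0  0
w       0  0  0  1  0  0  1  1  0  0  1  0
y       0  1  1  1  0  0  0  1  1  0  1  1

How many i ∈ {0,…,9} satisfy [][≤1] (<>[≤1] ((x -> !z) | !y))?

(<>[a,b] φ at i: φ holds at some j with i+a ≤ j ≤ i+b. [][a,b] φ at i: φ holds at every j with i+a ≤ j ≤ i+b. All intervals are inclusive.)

Evaluate at each i in [0,9]:
  i=0: ✓ (all of [0,1])
  i=1: ✓ (all of [1,2])
  i=2: ✓ (all of [2,3])
  i=3: ✓ (all of [3,4])
  i=4: ✓ (all of [4,5])
  i=5: ✓ (all of [5,6])
  i=6: ✓ (all of [6,7])
  i=7: ✓ (all of [7,8])
  i=8: ✓ (all of [8,9])
  i=9: ✓ (all of [9,10])
Positions where it holds: {0, 1, 2, 3, 4, 5, 6, 7, 8, 9} → 10.

10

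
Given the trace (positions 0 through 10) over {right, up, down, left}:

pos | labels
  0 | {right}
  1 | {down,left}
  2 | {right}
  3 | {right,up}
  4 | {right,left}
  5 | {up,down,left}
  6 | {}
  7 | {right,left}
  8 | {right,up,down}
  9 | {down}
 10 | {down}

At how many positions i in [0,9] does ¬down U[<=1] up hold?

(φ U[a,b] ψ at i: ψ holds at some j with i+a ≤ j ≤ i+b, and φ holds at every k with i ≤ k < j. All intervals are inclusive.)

6

Evaluate at each i in [0,9]:
  i=0: ✗ (no rhs in [0,1])
  i=1: ✗ (no rhs in [1,2])
  i=2: ✓ (rhs at j=3; lhs holds on [2,2])
  i=3: ✓ (rhs at j=3)
  i=4: ✓ (rhs at j=5; lhs holds on [4,4])
  i=5: ✓ (rhs at j=5)
  i=6: ✗ (no rhs in [6,7])
  i=7: ✓ (rhs at j=8; lhs holds on [7,7])
  i=8: ✓ (rhs at j=8)
  i=9: ✗ (no rhs in [9,10])
Positions where it holds: {2, 3, 4, 5, 7, 8} → 6.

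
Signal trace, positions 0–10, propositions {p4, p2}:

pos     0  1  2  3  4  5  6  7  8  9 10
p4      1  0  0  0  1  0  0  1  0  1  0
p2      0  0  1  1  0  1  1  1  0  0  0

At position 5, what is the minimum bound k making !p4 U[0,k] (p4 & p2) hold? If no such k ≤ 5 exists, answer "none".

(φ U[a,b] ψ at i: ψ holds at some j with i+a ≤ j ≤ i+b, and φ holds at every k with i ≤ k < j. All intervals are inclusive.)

Need earliest j ≥ 5 with (p4 & p2), and !p4 at every k in [5,j-1].
  j=5: rhs fails.
  j=6: rhs fails.
  j=7: rhs holds; lhs holds on [5,6]. k = 2.

2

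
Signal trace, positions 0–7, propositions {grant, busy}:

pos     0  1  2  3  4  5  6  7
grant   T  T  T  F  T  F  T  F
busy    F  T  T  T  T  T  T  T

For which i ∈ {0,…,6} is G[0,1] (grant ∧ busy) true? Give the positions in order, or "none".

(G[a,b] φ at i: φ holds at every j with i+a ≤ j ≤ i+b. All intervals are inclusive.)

1

Evaluate at each i in [0,6]:
  i=0: ✗ (fails at j=0)
  i=1: ✓ (all of [1,2])
  i=2: ✗ (fails at j=3)
  i=3: ✗ (fails at j=3)
  i=4: ✗ (fails at j=5)
  i=5: ✗ (fails at j=5)
  i=6: ✗ (fails at j=7)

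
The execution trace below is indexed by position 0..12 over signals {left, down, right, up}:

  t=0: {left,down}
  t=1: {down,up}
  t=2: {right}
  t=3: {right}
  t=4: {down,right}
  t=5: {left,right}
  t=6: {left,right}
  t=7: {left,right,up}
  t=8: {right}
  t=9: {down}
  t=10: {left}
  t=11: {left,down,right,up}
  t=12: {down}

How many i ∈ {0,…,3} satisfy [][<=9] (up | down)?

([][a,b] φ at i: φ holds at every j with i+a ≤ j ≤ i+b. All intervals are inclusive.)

0

Evaluate at each i in [0,3]:
  i=0: ✗ (fails at j=2)
  i=1: ✗ (fails at j=2)
  i=2: ✗ (fails at j=2)
  i=3: ✗ (fails at j=3)
Positions where it holds: {} → 0.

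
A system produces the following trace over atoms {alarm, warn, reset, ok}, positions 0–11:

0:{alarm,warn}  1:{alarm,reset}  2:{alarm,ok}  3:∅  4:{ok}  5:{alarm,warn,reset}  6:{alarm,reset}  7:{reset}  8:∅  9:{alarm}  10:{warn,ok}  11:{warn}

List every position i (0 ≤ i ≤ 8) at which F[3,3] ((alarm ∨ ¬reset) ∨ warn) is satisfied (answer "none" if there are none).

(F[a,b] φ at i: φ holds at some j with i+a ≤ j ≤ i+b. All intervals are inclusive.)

Evaluate at each i in [0,8]:
  i=0: ✓ (witness j=3)
  i=1: ✓ (witness j=4)
  i=2: ✓ (witness j=5)
  i=3: ✓ (witness j=6)
  i=4: ✗ (none in [7,7])
  i=5: ✓ (witness j=8)
  i=6: ✓ (witness j=9)
  i=7: ✓ (witness j=10)
  i=8: ✓ (witness j=11)

0, 1, 2, 3, 5, 6, 7, 8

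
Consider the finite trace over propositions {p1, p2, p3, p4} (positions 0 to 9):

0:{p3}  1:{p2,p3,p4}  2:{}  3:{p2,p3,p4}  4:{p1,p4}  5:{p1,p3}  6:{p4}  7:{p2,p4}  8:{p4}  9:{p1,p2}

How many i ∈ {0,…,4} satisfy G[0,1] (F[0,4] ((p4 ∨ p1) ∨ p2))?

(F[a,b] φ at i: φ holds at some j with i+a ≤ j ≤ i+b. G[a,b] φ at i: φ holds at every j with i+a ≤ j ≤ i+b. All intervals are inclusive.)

Evaluate at each i in [0,4]:
  i=0: ✓ (all of [0,1])
  i=1: ✓ (all of [1,2])
  i=2: ✓ (all of [2,3])
  i=3: ✓ (all of [3,4])
  i=4: ✓ (all of [4,5])
Positions where it holds: {0, 1, 2, 3, 4} → 5.

5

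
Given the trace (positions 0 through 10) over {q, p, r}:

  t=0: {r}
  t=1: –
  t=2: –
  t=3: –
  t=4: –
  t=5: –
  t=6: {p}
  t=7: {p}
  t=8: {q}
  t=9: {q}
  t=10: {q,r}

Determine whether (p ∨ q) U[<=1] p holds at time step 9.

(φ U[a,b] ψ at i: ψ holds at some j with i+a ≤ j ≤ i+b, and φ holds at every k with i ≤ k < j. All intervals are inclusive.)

False

Need some j in [9,10] with p, and (p ∨ q) at every k in [9,j-1].
  j=9: p false.
  j=10: p false.
No j in the window works → until fails.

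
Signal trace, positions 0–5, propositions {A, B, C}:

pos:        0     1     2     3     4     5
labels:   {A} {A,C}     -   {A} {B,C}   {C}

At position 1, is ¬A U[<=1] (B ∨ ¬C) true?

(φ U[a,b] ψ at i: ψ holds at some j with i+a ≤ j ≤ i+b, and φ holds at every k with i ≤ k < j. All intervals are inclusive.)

False

Need some j in [1,2] with (B ∨ ¬C), and ¬A at every k in [1,j-1].
  j=1: (B ∨ ¬C) false.
  j=2: (B ∨ ¬C) holds, but ¬A fails at k=1 → not this j.
No j in the window works → until fails.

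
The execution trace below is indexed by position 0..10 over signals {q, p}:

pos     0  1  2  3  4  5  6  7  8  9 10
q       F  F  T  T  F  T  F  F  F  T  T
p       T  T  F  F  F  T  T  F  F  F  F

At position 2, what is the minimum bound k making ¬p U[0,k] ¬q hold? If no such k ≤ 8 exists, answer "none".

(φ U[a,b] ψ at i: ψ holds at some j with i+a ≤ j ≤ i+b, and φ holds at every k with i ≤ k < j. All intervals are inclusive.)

Need earliest j ≥ 2 with ¬q, and ¬p at every k in [2,j-1].
  j=2: rhs fails.
  j=3: rhs fails.
  j=4: rhs holds; lhs holds on [2,3]. k = 2.

2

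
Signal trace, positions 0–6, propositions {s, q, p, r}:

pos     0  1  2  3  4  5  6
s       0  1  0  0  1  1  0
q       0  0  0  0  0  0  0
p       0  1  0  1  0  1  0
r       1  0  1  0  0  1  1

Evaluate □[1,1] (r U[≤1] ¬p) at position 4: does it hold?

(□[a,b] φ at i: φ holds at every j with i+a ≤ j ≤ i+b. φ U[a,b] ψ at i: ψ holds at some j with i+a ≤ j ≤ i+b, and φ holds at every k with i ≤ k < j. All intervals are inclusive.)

Check (r U[≤1] ¬p) at every j in [5,5]:
  j=5: holds
All positions satisfy it → formula holds.

Yes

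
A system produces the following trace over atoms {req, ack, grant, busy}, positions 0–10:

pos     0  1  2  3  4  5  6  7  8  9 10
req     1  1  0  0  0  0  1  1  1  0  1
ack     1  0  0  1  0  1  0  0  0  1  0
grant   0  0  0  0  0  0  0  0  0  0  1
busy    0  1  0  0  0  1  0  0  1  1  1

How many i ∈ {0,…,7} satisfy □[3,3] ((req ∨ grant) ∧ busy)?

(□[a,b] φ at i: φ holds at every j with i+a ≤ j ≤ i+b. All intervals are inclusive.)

Evaluate at each i in [0,7]:
  i=0: ✗ (fails at j=3)
  i=1: ✗ (fails at j=4)
  i=2: ✗ (fails at j=5)
  i=3: ✗ (fails at j=6)
  i=4: ✗ (fails at j=7)
  i=5: ✓ (all of [8,8])
  i=6: ✗ (fails at j=9)
  i=7: ✓ (all of [10,10])
Positions where it holds: {5, 7} → 2.

2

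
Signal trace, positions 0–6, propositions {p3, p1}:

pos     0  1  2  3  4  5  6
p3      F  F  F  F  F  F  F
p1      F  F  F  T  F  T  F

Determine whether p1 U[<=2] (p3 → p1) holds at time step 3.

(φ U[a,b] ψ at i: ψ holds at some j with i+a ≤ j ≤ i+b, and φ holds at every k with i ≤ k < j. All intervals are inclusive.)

True

Need some j in [3,5] with (p3 → p1), and p1 at every k in [3,j-1].
  j=3: (p3 → p1) holds; no prefix to check → satisfied.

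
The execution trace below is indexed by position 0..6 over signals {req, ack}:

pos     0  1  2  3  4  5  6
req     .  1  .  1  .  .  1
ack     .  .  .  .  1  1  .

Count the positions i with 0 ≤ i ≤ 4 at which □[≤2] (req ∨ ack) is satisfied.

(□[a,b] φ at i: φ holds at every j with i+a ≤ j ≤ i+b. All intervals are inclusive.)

Evaluate at each i in [0,4]:
  i=0: ✗ (fails at j=0)
  i=1: ✗ (fails at j=2)
  i=2: ✗ (fails at j=2)
  i=3: ✓ (all of [3,5])
  i=4: ✓ (all of [4,6])
Positions where it holds: {3, 4} → 2.

2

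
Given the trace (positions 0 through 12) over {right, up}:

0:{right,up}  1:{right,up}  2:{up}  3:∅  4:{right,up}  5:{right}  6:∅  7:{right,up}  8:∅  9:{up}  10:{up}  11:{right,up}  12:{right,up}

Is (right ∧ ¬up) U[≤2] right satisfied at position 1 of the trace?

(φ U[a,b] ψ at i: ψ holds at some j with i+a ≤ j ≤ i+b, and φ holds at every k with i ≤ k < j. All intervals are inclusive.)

Need some j in [1,3] with right, and (right ∧ ¬up) at every k in [1,j-1].
  j=1: right holds; no prefix to check → satisfied.

Holds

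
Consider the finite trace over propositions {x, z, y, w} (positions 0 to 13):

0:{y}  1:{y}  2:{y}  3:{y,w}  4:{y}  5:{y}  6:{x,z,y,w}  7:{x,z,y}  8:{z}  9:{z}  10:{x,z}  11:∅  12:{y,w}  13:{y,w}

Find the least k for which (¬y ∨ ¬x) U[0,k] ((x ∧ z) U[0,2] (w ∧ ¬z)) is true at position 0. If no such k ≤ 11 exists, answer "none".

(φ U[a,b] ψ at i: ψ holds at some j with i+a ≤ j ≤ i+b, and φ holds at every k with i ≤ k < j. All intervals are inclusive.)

3

Need earliest j ≥ 0 with ((x ∧ z) U[0,2] (w ∧ ¬z)), and (¬y ∨ ¬x) at every k in [0,j-1].
  j=0: rhs fails.
  j=1: rhs fails.
  j=2: rhs fails.
  j=3: rhs holds; lhs holds on [0,2]. k = 3.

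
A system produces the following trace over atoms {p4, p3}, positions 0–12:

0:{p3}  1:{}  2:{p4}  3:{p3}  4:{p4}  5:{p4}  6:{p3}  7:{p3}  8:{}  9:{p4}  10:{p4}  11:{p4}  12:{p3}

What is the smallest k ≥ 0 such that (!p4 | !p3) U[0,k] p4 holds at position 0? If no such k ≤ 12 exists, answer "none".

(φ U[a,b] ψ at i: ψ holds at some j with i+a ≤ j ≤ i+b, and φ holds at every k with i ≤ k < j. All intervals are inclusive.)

Need earliest j ≥ 0 with p4, and (!p4 | !p3) at every k in [0,j-1].
  j=0: rhs fails.
  j=1: rhs fails.
  j=2: rhs holds; lhs holds on [0,1]. k = 2.

2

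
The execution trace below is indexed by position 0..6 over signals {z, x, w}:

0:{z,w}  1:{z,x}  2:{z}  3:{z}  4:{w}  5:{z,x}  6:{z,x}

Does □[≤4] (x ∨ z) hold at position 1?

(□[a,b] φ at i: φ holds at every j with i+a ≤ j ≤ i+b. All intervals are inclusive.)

Check (x ∨ z) at every j in [1,5]:
  j=1: true
  j=2: true
  j=3: true
  j=4: false
  j=5: true
Fails at j=4 → formula fails.

False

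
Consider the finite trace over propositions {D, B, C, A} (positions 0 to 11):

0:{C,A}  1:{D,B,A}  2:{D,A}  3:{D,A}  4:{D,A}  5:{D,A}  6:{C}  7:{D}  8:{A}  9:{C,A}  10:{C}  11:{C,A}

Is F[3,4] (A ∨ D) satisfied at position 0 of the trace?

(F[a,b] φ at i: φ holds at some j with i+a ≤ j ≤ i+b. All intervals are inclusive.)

Yes

Check (A ∨ D) at each j in [3,4]:
  j=3: true
  j=4: true
Found at j=3 → formula holds.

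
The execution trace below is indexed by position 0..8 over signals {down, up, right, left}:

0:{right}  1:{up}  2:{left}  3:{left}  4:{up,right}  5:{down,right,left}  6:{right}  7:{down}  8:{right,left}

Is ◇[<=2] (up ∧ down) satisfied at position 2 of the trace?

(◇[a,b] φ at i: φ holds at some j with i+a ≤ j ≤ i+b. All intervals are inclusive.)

Check (up ∧ down) at each j in [2,4]:
  j=2: false
  j=3: false
  j=4: false
No position in the window satisfies it → formula fails.

No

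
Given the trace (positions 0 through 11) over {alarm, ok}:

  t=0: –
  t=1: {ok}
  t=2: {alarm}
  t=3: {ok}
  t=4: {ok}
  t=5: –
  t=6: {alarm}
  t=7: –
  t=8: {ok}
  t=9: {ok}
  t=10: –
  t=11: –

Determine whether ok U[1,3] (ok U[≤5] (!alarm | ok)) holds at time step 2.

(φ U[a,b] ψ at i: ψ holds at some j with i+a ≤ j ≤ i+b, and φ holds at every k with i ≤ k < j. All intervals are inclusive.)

Need some j in [3,5] with (ok U[≤5] (!alarm | ok)), and ok at every k in [2,j-1].
  j=3: (ok U[≤5] (!alarm | ok)) holds, but ok fails at k=2 → not this j.
  j=4: (ok U[≤5] (!alarm | ok)) holds, but ok fails at k=2 → not this j.
  j=5: (ok U[≤5] (!alarm | ok)) holds, but ok fails at k=2 → not this j.
No j in the window works → until fails.

No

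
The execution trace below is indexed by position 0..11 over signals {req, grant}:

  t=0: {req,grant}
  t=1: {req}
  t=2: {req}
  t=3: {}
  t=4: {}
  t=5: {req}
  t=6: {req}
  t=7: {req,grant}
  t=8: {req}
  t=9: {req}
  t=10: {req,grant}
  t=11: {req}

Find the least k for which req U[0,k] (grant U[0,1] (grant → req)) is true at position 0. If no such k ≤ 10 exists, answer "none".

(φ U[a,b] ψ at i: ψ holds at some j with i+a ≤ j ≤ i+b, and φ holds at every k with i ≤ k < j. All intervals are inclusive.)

Need earliest j ≥ 0 with (grant U[0,1] (grant → req)), and req at every k in [0,j-1].
  j=0: rhs holds (empty prefix). k = 0.

0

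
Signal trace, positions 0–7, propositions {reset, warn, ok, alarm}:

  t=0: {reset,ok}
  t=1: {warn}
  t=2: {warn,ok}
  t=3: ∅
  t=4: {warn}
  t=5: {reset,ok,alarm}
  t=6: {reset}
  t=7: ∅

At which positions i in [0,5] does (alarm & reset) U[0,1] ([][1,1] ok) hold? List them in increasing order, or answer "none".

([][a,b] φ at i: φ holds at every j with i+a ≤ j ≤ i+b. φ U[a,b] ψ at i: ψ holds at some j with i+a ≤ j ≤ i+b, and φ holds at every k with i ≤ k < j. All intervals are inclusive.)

Evaluate at each i in [0,5]:
  i=0: ✗ (lhs fails at k=0 before rhs at j=1)
  i=1: ✓ (rhs at j=1)
  i=2: ✗ (no rhs in [2,3])
  i=3: ✗ (lhs fails at k=3 before rhs at j=4)
  i=4: ✓ (rhs at j=4)
  i=5: ✗ (no rhs in [5,6])

1, 4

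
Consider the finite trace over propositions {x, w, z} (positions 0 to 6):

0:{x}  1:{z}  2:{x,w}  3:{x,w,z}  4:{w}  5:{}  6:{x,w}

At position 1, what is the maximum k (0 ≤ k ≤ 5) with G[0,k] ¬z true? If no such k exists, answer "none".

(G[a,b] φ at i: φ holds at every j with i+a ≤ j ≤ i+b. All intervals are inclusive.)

¬z must hold from j=1 onward; find where it first fails.
  j=1: fails → no k works.

none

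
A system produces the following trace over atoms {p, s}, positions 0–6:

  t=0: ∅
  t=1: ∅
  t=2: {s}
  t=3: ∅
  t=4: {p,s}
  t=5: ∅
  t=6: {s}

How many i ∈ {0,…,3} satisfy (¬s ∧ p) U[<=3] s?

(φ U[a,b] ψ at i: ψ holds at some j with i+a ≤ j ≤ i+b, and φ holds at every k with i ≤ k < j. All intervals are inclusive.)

1

Evaluate at each i in [0,3]:
  i=0: ✗ (lhs fails at k=0 before rhs at j=2)
  i=1: ✗ (lhs fails at k=1 before rhs at j=2)
  i=2: ✓ (rhs at j=2)
  i=3: ✗ (lhs fails at k=3 before rhs at j=4)
Positions where it holds: {2} → 1.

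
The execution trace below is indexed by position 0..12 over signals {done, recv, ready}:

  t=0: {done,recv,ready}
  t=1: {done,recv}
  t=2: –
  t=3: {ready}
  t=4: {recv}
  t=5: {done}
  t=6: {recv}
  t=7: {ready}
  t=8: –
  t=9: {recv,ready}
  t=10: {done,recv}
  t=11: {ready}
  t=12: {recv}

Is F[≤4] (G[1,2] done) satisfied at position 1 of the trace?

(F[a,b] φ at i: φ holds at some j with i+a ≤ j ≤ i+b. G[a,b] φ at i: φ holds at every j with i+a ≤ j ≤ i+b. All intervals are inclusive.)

Check G[1,2] done at each j in [1,5]:
  j=1: fails at 2
  j=2: fails at 3
  j=3: fails at 4
  j=4: fails at 6
  j=5: fails at 6
No position in the window satisfies it → formula fails.

False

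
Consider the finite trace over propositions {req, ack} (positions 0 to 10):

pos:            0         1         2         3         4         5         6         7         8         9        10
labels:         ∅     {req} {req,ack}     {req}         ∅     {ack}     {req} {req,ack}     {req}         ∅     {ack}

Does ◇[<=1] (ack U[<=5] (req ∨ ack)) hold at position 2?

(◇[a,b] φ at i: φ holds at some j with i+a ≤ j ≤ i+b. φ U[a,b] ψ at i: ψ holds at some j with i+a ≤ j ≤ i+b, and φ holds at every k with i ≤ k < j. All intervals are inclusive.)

Holds

Check (ack U[<=5] (req ∨ ack)) at each j in [2,3]:
  j=2: holds
  j=3: holds
Found at j=2 → formula holds.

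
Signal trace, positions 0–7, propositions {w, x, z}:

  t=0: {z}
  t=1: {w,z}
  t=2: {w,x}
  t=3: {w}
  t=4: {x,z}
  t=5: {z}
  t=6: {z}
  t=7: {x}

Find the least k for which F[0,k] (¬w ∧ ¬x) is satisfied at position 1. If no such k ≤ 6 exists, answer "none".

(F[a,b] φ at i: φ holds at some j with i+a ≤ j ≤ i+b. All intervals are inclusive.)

4

Scan j = 1,2,… for (¬w ∧ ¬x):
  j=1: fails
  j=2: fails
  j=3: fails
  j=4: fails
  j=5: holds
First hit at j=5, so smallest k = 5-1 = 4.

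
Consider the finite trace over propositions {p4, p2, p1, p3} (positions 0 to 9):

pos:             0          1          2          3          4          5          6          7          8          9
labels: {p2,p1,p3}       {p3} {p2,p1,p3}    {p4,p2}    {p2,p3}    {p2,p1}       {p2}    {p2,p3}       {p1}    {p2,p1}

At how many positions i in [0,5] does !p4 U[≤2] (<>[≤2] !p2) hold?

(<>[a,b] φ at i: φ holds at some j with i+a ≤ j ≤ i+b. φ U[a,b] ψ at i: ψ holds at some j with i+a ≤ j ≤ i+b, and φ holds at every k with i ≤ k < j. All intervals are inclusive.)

Evaluate at each i in [0,5]:
  i=0: ✓ (rhs at j=0)
  i=1: ✓ (rhs at j=1)
  i=2: ✗ (no rhs in [2,4])
  i=3: ✗ (no rhs in [3,5])
  i=4: ✓ (rhs at j=6; lhs holds on [4,5])
  i=5: ✓ (rhs at j=6; lhs holds on [5,5])
Positions where it holds: {0, 1, 4, 5} → 4.

4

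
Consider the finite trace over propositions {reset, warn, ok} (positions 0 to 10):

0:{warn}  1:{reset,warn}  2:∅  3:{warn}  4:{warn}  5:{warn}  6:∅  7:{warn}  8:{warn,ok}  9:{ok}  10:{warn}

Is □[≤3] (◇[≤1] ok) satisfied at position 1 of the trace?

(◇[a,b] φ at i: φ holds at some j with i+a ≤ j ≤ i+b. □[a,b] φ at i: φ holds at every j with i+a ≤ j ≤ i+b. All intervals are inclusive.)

No

Check ◇[≤1] ok at every j in [1,4]:
  j=1: fails (none in [1,2])
  j=2: fails (none in [2,3])
  j=3: fails (none in [3,4])
  j=4: fails (none in [4,5])
Fails at j=1 → formula fails.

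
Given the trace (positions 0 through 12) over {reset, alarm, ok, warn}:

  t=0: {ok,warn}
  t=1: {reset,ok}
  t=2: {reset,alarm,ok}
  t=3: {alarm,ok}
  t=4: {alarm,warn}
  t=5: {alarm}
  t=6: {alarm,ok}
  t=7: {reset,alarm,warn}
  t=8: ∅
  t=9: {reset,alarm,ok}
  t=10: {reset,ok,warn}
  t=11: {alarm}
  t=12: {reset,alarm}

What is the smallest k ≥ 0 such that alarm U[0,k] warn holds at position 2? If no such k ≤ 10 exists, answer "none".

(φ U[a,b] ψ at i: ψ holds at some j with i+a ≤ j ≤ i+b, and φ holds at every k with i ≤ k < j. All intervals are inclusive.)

Need earliest j ≥ 2 with warn, and alarm at every k in [2,j-1].
  j=2: rhs fails.
  j=3: rhs fails.
  j=4: rhs holds; lhs holds on [2,3]. k = 2.

2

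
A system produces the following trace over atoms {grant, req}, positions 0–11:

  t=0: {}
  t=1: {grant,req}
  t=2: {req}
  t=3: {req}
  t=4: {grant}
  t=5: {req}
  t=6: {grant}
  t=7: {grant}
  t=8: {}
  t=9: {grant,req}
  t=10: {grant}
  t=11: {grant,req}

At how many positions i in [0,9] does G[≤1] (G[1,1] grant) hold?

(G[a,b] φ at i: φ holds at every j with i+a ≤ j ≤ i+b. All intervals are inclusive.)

3

Evaluate at each i in [0,9]:
  i=0: ✗ (fails at j=1)
  i=1: ✗ (fails at j=1)
  i=2: ✗ (fails at j=2)
  i=3: ✗ (fails at j=4)
  i=4: ✗ (fails at j=4)
  i=5: ✓ (all of [5,6])
  i=6: ✗ (fails at j=7)
  i=7: ✗ (fails at j=7)
  i=8: ✓ (all of [8,9])
  i=9: ✓ (all of [9,10])
Positions where it holds: {5, 8, 9} → 3.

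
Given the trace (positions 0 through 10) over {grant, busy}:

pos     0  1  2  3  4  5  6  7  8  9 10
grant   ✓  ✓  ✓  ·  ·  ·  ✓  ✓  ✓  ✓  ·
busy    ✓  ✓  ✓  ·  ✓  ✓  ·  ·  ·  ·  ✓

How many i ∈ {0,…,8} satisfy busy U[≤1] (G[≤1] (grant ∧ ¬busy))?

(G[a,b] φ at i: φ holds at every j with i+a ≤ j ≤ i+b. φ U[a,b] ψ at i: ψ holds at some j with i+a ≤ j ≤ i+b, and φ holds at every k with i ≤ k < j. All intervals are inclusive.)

Evaluate at each i in [0,8]:
  i=0: ✗ (no rhs in [0,1])
  i=1: ✗ (no rhs in [1,2])
  i=2: ✗ (no rhs in [2,3])
  i=3: ✗ (no rhs in [3,4])
  i=4: ✗ (no rhs in [4,5])
  i=5: ✓ (rhs at j=6; lhs holds on [5,5])
  i=6: ✓ (rhs at j=6)
  i=7: ✓ (rhs at j=7)
  i=8: ✓ (rhs at j=8)
Positions where it holds: {5, 6, 7, 8} → 4.

4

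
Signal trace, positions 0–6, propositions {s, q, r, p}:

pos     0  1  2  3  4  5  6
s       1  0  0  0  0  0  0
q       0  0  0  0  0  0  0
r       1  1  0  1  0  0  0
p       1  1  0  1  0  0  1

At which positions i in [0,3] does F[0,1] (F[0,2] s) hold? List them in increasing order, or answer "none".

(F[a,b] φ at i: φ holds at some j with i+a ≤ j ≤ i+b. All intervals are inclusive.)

0

Evaluate at each i in [0,3]:
  i=0: ✓ (witness j=0)
  i=1: ✗ (none in [1,2])
  i=2: ✗ (none in [2,3])
  i=3: ✗ (none in [3,4])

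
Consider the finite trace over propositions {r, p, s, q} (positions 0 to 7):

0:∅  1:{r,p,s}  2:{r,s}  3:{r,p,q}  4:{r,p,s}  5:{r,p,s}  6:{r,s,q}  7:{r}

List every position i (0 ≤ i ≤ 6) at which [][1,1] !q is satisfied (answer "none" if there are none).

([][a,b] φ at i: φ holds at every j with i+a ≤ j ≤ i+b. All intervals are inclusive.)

Evaluate at each i in [0,6]:
  i=0: ✓ (all of [1,1])
  i=1: ✓ (all of [2,2])
  i=2: ✗ (fails at j=3)
  i=3: ✓ (all of [4,4])
  i=4: ✓ (all of [5,5])
  i=5: ✗ (fails at j=6)
  i=6: ✓ (all of [7,7])

0, 1, 3, 4, 6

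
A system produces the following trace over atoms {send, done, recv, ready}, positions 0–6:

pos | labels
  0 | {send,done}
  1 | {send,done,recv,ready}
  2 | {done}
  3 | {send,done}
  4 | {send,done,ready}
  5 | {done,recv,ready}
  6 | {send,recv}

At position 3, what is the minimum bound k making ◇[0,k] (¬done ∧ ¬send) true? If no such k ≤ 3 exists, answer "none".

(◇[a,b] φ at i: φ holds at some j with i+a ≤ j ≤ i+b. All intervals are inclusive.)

none

Scan j = 3,4,… for (¬done ∧ ¬send):
  j=3: fails
  j=4: fails
  j=5: fails
  j=6: fails
No j in [3,6] satisfies it → none.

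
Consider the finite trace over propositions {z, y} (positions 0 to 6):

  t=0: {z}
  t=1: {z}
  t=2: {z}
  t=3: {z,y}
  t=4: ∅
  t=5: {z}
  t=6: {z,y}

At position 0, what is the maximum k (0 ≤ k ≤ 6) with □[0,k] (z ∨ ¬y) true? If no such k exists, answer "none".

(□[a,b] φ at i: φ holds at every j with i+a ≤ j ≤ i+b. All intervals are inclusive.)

(z ∨ ¬y) must hold from j=0 onward; find where it first fails.
  j=0: holds
  j=1: holds
  j=2: holds
  j=3: holds
  j=4: holds
  j=5: holds
  j=6: holds
Holds through j=6; largest k = 6.

6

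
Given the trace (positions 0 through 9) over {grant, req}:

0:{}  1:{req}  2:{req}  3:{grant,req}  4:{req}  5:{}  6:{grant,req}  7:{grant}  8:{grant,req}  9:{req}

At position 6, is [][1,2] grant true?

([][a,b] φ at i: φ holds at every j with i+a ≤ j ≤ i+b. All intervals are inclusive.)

True

Check grant at every j in [7,8]:
  j=7: true
  j=8: true
All positions satisfy it → formula holds.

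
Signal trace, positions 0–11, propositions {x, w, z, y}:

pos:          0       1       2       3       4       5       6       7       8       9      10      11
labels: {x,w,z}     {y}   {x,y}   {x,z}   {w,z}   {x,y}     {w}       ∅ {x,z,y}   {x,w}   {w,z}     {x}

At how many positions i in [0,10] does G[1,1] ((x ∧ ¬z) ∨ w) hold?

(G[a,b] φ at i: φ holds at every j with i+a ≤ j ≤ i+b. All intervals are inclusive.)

Evaluate at each i in [0,10]:
  i=0: ✗ (fails at j=1)
  i=1: ✓ (all of [2,2])
  i=2: ✗ (fails at j=3)
  i=3: ✓ (all of [4,4])
  i=4: ✓ (all of [5,5])
  i=5: ✓ (all of [6,6])
  i=6: ✗ (fails at j=7)
  i=7: ✗ (fails at j=8)
  i=8: ✓ (all of [9,9])
  i=9: ✓ (all of [10,10])
  i=10: ✓ (all of [11,11])
Positions where it holds: {1, 3, 4, 5, 8, 9, 10} → 7.

7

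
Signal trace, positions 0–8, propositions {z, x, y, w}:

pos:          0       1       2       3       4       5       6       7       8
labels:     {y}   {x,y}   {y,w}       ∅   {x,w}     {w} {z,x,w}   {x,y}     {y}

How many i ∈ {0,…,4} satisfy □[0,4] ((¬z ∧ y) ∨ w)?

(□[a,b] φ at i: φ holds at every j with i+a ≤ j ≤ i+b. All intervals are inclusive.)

Evaluate at each i in [0,4]:
  i=0: ✗ (fails at j=3)
  i=1: ✗ (fails at j=3)
  i=2: ✗ (fails at j=3)
  i=3: ✗ (fails at j=3)
  i=4: ✓ (all of [4,8])
Positions where it holds: {4} → 1.

1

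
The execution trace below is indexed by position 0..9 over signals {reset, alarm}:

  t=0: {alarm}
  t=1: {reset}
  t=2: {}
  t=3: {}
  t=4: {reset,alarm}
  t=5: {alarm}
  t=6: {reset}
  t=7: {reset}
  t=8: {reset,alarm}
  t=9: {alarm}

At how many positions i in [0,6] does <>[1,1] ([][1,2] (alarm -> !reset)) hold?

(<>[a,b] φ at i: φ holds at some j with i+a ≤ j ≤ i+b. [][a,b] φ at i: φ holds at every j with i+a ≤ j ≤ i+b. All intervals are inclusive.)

3

Evaluate at each i in [0,6]:
  i=0: ✓ (witness j=1)
  i=1: ✗ (none in [2,2])
  i=2: ✗ (none in [3,3])
  i=3: ✓ (witness j=4)
  i=4: ✓ (witness j=5)
  i=5: ✗ (none in [6,6])
  i=6: ✗ (none in [7,7])
Positions where it holds: {0, 3, 4} → 3.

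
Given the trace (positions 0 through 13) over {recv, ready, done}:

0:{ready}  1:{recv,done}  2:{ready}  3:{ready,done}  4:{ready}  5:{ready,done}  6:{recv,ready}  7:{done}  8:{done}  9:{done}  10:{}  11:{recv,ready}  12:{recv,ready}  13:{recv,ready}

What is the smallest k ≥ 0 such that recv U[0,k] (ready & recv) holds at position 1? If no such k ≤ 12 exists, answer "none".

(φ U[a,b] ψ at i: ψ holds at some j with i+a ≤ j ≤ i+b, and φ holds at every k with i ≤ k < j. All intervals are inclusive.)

none

Need earliest j ≥ 1 with (ready & recv), and recv at every k in [1,j-1].
  j=1: rhs fails.
  j=2: rhs fails.
  j=3: rhs fails.
  j=4: rhs fails.
  j=5: rhs fails.
  j=6: rhs holds but lhs fails at k=2.
  j=7: rhs fails.
  j=8: rhs fails.
  j=9: rhs fails.
  j=10: rhs fails.
  j=11: rhs holds but lhs fails at k=2.
  j=12: rhs holds but lhs fails at k=2.
  j=13: rhs holds but lhs fails at k=2.
No witness within the range → none.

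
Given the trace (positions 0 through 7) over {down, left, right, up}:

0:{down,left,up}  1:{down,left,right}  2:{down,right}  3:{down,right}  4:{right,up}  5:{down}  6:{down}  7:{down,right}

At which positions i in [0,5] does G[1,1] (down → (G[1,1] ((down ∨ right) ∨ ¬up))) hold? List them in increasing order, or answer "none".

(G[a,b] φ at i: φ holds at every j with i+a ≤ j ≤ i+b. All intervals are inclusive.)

0, 1, 2, 3, 4, 5

Evaluate at each i in [0,5]:
  i=0: ✓ (all of [1,1])
  i=1: ✓ (all of [2,2])
  i=2: ✓ (all of [3,3])
  i=3: ✓ (all of [4,4])
  i=4: ✓ (all of [5,5])
  i=5: ✓ (all of [6,6])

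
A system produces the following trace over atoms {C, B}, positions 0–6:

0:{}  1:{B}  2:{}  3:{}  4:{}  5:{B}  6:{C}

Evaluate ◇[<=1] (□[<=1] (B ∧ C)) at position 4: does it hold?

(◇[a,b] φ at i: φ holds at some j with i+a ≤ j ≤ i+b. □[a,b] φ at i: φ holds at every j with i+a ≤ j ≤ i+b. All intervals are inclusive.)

No

Check □[<=1] (B ∧ C) at each j in [4,5]:
  j=4: fails at 4
  j=5: fails at 5
No position in the window satisfies it → formula fails.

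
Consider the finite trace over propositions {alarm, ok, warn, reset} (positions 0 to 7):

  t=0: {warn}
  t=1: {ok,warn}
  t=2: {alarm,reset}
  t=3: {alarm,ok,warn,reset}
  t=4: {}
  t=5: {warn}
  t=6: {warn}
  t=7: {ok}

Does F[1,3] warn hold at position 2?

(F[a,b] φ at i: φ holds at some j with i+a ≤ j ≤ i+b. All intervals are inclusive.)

Holds

Check warn at each j in [3,5]:
  j=3: true
  j=4: false
  j=5: true
Found at j=3 → formula holds.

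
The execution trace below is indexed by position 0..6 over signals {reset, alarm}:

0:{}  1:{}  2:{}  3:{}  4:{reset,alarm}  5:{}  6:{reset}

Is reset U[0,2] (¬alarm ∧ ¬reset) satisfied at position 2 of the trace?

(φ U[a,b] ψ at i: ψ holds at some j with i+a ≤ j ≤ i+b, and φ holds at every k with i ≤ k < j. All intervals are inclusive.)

Need some j in [2,4] with (¬alarm ∧ ¬reset), and reset at every k in [2,j-1].
  j=2: (¬alarm ∧ ¬reset) holds; no prefix to check → satisfied.

Yes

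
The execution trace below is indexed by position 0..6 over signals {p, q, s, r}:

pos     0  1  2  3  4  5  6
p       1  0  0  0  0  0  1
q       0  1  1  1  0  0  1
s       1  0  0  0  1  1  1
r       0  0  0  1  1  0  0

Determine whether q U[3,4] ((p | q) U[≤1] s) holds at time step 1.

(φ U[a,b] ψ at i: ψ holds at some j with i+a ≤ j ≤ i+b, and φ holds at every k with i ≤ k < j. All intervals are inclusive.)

Need some j in [4,5] with ((p | q) U[≤1] s), and q at every k in [1,j-1].
  j=4: ((p | q) U[≤1] s) holds; q holds at every k in [1,3] → satisfied.

Yes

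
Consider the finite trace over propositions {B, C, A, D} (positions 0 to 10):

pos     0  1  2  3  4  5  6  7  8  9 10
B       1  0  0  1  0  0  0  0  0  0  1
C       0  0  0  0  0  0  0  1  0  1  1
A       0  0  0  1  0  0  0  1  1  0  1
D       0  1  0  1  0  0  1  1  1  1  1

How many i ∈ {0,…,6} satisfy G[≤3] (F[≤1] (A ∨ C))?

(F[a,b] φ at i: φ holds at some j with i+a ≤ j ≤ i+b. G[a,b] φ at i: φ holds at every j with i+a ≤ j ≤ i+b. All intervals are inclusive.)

Evaluate at each i in [0,6]:
  i=0: ✗ (fails at j=0)
  i=1: ✗ (fails at j=1)
  i=2: ✗ (fails at j=4)
  i=3: ✗ (fails at j=4)
  i=4: ✗ (fails at j=4)
  i=5: ✗ (fails at j=5)
  i=6: ✓ (all of [6,9])
Positions where it holds: {6} → 1.

1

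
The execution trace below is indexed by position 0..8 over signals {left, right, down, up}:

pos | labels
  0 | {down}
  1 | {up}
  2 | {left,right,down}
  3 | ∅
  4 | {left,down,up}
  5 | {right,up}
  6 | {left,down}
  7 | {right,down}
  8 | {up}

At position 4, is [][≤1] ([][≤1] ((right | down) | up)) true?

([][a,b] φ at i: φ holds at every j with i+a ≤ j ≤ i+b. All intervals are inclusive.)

Holds

Check [][≤1] ((right | down) | up) at every j in [4,5]:
  j=4: holds on [4,5]
  j=5: holds on [5,6]
All positions satisfy it → formula holds.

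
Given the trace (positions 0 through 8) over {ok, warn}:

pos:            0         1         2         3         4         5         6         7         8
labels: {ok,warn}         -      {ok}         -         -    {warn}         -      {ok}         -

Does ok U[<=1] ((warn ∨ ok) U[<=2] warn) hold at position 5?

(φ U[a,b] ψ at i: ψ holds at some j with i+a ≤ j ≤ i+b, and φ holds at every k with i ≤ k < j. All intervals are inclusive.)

True

Need some j in [5,6] with ((warn ∨ ok) U[<=2] warn), and ok at every k in [5,j-1].
  j=5: ((warn ∨ ok) U[<=2] warn) holds; no prefix to check → satisfied.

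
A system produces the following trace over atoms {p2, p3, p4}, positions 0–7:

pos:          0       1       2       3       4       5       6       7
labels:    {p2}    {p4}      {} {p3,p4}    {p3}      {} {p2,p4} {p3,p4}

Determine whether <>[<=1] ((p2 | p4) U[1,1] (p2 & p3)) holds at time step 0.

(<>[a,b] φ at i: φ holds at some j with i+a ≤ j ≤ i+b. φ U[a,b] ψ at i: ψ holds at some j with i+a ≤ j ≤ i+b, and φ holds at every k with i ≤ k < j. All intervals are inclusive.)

No

Check ((p2 | p4) U[1,1] (p2 & p3)) at each j in [0,1]:
  j=0: fails
  j=1: fails
No position in the window satisfies it → formula fails.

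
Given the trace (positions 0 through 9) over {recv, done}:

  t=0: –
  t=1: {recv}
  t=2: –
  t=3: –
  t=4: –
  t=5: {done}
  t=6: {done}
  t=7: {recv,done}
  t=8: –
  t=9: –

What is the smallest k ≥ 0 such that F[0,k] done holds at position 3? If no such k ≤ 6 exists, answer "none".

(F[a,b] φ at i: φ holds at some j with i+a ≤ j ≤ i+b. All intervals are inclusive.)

2

Scan j = 3,4,… for done:
  j=3: fails
  j=4: fails
  j=5: holds
First hit at j=5, so smallest k = 5-3 = 2.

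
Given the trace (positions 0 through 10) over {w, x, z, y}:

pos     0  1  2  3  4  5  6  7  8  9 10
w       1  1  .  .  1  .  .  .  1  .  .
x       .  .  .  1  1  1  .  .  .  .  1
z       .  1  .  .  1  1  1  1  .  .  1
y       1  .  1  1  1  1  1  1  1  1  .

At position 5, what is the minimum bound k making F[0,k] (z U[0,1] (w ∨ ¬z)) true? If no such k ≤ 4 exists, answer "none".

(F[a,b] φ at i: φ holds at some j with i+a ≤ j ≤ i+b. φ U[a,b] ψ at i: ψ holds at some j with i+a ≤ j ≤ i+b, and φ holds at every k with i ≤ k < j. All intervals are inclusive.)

Scan j = 5,6,… for (z U[0,1] (w ∨ ¬z)):
  j=5: fails
  j=6: fails
  j=7: holds
First hit at j=7, so smallest k = 7-5 = 2.

2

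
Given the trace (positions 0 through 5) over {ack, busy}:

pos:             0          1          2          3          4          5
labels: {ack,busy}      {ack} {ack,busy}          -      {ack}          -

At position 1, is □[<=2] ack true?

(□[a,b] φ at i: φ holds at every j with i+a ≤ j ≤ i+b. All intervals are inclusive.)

Check ack at every j in [1,3]:
  j=1: true
  j=2: true
  j=3: false
Fails at j=3 → formula fails.

False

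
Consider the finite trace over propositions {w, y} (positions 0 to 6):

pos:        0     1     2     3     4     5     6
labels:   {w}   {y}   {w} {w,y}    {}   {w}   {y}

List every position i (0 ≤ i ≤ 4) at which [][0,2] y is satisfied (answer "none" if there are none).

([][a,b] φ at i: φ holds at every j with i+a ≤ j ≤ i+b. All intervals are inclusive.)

Evaluate at each i in [0,4]:
  i=0: ✗ (fails at j=0)
  i=1: ✗ (fails at j=2)
  i=2: ✗ (fails at j=2)
  i=3: ✗ (fails at j=4)
  i=4: ✗ (fails at j=4)

none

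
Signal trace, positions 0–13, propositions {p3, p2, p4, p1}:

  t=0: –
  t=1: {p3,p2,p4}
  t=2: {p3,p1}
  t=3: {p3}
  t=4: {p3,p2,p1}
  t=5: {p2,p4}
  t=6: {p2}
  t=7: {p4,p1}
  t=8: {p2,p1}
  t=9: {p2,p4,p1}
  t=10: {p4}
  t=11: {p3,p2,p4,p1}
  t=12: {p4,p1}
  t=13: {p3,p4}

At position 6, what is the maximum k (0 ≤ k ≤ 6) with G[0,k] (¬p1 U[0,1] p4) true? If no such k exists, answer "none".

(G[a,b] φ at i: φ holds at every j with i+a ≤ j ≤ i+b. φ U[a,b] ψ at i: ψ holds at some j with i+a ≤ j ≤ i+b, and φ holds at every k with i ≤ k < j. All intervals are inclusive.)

(¬p1 U[0,1] p4) must hold from j=6 onward; find where it first fails.
  j=6: holds
  j=7: holds
  j=8: fails
Holds on [6,7], so largest k = 1.

1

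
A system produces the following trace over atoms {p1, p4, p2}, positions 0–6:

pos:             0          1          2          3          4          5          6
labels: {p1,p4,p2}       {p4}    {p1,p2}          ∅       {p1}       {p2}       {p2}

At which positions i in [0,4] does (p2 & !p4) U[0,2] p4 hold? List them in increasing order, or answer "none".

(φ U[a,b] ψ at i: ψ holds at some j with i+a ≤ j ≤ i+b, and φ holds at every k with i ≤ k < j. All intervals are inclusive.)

Evaluate at each i in [0,4]:
  i=0: ✓ (rhs at j=0)
  i=1: ✓ (rhs at j=1)
  i=2: ✗ (no rhs in [2,4])
  i=3: ✗ (no rhs in [3,5])
  i=4: ✗ (no rhs in [4,6])

0, 1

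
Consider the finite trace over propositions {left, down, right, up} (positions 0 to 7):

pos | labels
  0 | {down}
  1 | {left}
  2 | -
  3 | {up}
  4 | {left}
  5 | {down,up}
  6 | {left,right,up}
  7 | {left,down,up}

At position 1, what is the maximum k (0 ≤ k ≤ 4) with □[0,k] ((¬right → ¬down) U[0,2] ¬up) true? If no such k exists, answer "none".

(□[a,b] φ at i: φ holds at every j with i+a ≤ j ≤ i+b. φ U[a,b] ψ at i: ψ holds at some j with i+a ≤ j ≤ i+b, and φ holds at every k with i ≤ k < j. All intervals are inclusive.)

3

((¬right → ¬down) U[0,2] ¬up) must hold from j=1 onward; find where it first fails.
  j=1: holds
  j=2: holds
  j=3: holds
  j=4: holds
  j=5: fails
Holds on [1,4], so largest k = 3.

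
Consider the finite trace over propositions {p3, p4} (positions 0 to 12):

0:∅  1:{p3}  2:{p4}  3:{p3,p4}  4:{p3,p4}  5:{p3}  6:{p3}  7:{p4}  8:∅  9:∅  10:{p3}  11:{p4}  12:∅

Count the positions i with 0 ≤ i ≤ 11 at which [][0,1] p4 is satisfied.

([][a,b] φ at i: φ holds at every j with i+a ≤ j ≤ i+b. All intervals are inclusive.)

Evaluate at each i in [0,11]:
  i=0: ✗ (fails at j=0)
  i=1: ✗ (fails at j=1)
  i=2: ✓ (all of [2,3])
  i=3: ✓ (all of [3,4])
  i=4: ✗ (fails at j=5)
  i=5: ✗ (fails at j=5)
  i=6: ✗ (fails at j=6)
  i=7: ✗ (fails at j=8)
  i=8: ✗ (fails at j=8)
  i=9: ✗ (fails at j=9)
  i=10: ✗ (fails at j=10)
  i=11: ✗ (fails at j=12)
Positions where it holds: {2, 3} → 2.

2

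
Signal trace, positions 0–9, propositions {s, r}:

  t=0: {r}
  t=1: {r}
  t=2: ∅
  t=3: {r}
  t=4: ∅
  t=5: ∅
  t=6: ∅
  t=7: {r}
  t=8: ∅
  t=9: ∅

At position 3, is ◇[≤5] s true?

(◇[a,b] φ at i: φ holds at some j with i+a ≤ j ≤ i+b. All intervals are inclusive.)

False

Check s at each j in [3,8]:
  j=3: false
  j=4: false
  j=5: false
  j=6: false
  j=7: false
  j=8: false
No position in the window satisfies it → formula fails.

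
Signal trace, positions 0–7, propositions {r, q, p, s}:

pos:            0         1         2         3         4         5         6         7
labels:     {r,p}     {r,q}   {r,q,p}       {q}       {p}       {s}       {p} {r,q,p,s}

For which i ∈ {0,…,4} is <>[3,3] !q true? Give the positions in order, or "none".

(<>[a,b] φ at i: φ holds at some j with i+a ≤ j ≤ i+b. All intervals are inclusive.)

1, 2, 3

Evaluate at each i in [0,4]:
  i=0: ✗ (none in [3,3])
  i=1: ✓ (witness j=4)
  i=2: ✓ (witness j=5)
  i=3: ✓ (witness j=6)
  i=4: ✗ (none in [7,7])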